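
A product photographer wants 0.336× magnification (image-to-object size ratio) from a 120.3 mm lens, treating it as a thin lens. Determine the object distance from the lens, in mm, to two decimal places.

478.34 mm

With m = dᵢ/dₒ and 1/f = 1/dₒ + 1/dᵢ, substituting dᵢ = m·dₒ gives 1/f = (1 + 1/m)/dₒ, hence dₒ = f·(1 + 1/m).
dₒ = 120.3 × (1 + 1/0.336) = 120.3 × 3.97619 ≈ 478.336 mm.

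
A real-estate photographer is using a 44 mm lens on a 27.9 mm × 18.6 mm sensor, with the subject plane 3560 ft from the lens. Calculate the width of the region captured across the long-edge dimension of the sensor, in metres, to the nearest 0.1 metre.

dₒ: 3560 ft × 304.8 mm/ft = 1085087.97 mm.
Similar triangles through the lens centre give W/dₒ = w/dᵢ; with 1/f = 1/dₒ + 1/dᵢ this gives W = w·(dₒ − f)/f.
W = 27.9 mm × (1.08509e+06 − 44) / 44 = 27.9 × 24660.0901 ≈ 688016.514 mm = 688.017 m.

688.0 m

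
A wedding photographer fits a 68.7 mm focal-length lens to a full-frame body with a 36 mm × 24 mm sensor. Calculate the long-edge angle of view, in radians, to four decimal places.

Angle of view α = 2·arctan(w/2f) with w = 36 mm and f = 68.7 mm.
w/2f = 0.26201; arctan(0.26201) ≈ 0.2562 rad, so α ≈ 0.5125 rad.

0.5125 rad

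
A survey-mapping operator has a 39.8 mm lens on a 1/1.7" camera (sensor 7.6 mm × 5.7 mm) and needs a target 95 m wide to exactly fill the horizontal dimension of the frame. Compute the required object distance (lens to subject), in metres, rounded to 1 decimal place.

497.5 m

W: 95 m = 95000 mm.
Magnification m = w/W = dᵢ/dₒ; combined with 1/f = 1/dₒ + 1/dᵢ this gives dₒ = f·(1 + W/w).
dₒ = 39.8 mm × (1 + 95000/7.6) = 39.8 × 12501.0000 ≈ 497539.800 mm = 497.54 m.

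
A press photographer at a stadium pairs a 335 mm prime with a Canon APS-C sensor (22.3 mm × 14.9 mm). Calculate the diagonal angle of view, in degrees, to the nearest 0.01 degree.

4.58°

Sensor diagonal = √(22.3² + 14.9²) = √719.3000 ≈ 26.8198 mm.
Angle of view α = 2·arctan(d/2f) with d = 26.8198 mm and f = 335 mm.
d/2f = 0.04003; arctan(0.04003) ≈ 2.2923°, so α ≈ 4.5846°.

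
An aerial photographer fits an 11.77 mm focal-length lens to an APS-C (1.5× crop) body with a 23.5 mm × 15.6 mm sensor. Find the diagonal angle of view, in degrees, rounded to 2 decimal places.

100.31°

Sensor diagonal = √(23.5² + 15.6²) = √795.6100 ≈ 28.2066 mm.
Angle of view α = 2·arctan(d/2f) with d = 28.2066 mm and f = 11.77 mm.
d/2f = 1.19824; arctan(1.19824) ≈ 50.1531°, so α ≈ 100.3061°.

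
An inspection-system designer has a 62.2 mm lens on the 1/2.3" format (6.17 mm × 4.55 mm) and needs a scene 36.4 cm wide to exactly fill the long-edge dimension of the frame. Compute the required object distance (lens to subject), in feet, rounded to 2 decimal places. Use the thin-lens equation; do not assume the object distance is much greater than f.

12.24 ft

W: 36.4 cm = 364 mm.
Magnification m = w/W = dᵢ/dₒ; combined with 1/f = 1/dₒ + 1/dᵢ this gives dₒ = f·(1 + W/w).
dₒ = 62.2 mm × (1 + 364/6.17) = 62.2 × 59.9951 ≈ 3731.698 mm = 3731.698/304.8 ft = 12.2431 ft.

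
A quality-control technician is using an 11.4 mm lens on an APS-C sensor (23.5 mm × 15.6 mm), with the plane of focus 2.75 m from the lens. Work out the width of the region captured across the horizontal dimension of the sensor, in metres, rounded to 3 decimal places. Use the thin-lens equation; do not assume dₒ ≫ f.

5.645 m

dₒ: 2.75 m = 2750 mm.
Similar triangles through the lens centre give W/dₒ = w/dᵢ; with 1/f = 1/dₒ + 1/dᵢ this gives W = w·(dₒ − f)/f.
W = 23.5 mm × (2750 − 11.4) / 11.4 = 23.5 × 240.2281 ≈ 5645.360 mm = 5.64536 m.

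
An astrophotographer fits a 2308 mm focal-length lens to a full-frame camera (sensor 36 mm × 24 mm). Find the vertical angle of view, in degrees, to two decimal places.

0.60°

Angle of view α = 2·arctan(h/2f) with h = 24 mm and f = 2308 mm.
h/2f = 0.00520; arctan(0.00520) ≈ 0.2979°, so α ≈ 0.5958°.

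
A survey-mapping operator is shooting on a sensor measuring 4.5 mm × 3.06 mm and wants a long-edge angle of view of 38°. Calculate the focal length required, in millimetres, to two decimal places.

6.53 mm

From α = 2·arctan(w/2f) we get f = w / (2·tan(α/2)).
With w = 4.5 mm and α/2 = 19°, tan(α/2) ≈ 0.34433, so f ≈ 4.5 / 0.68866 ≈ 6.5345 mm.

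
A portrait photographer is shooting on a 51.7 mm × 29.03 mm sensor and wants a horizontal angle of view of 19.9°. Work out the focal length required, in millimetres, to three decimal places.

From α = 2·arctan(w/2f) we get f = w / (2·tan(α/2)).
With w = 51.7 mm and α/2 = 9.95°, tan(α/2) ≈ 0.17543, so f ≈ 51.7 / 0.35085 ≈ 147.3545 mm.

147.354 mm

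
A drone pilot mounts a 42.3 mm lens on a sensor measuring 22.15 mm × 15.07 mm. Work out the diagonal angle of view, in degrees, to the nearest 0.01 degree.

35.14°

Sensor diagonal = √(22.15² + 15.07²) = √717.7274 ≈ 26.7904 mm.
Angle of view α = 2·arctan(d/2f) with d = 26.7904 mm and f = 42.3 mm.
d/2f = 0.31667; arctan(0.31667) ≈ 17.5715°, so α ≈ 35.1431°.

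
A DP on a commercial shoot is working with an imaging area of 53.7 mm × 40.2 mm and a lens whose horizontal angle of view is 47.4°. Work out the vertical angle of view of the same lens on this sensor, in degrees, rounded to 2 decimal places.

36.38°

From the horizontal AOV: f = 53.7 / (2·tan(23.7°)) = 53.7 / 0.87794 ≈ 61.1660 mm.
Vertical AOV = 2·arctan(40.2 / (2 × 61.1660)) = 2·arctan(0.32861) ≈ 36.3825°.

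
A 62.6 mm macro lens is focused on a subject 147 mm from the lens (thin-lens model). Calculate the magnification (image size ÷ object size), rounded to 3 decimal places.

Thin lens: 1/f = 1/dₒ + 1/dᵢ → 1/dᵢ = 1/62.6 − 1/147 = 0.0091717 mm⁻¹, so dᵢ ≈ 109.0308 mm.
Magnification m = dᵢ/dₒ = 109.0308/147 ≈ 0.74171.

0.742×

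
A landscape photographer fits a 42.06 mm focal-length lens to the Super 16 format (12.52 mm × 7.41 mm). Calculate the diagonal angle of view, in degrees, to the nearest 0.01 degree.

19.62°

Sensor diagonal = √(12.52² + 7.41²) = √211.6585 ≈ 14.5485 mm.
Angle of view α = 2·arctan(d/2f) with d = 14.5485 mm and f = 42.06 mm.
d/2f = 0.17295; arctan(0.17295) ≈ 9.8122°, so α ≈ 19.6244°.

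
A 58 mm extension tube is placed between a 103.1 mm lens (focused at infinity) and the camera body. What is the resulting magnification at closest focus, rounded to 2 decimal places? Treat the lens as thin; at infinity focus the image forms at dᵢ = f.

The tube moves the image plane from f to f + e, so dᵢ = 103.1 + 58 = 161.1 mm. Focus is achieved when 1/f = 1/dₒ + 1/dᵢ, giving dₒ = 1/(1/f − 1/(f+e)).
Magnification m = dᵢ/dₒ = (f+e)·(1/f − 1/(f+e)) = e/f = 58/103.1 ≈ 0.5626.

0.56×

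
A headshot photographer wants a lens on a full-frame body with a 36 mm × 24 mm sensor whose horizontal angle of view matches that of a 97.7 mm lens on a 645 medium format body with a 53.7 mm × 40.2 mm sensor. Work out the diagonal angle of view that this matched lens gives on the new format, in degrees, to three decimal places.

Equal horizontal AOV ⇒ f₂ = f₁ · 36/53.7 = 97.7 × 0.67039 ≈ 65.4972 mm.
Sensor diagonal = √(36² + 24²) = √1872.0000 ≈ 43.2666 mm.
Diagonal AOV on the new format = 2·arctan(43.2666 / (2 × 65.4972)) = 2·arctan(0.33029) ≈ 36.5561°.

36.556°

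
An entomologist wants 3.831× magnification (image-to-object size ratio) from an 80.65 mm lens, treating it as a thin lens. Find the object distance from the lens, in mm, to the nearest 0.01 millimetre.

101.70 mm

With m = dᵢ/dₒ and 1/f = 1/dₒ + 1/dᵢ, substituting dᵢ = m·dₒ gives 1/f = (1 + 1/m)/dₒ, hence dₒ = f·(1 + 1/m).
dₒ = 80.65 × (1 + 1/3.831) = 80.65 × 1.26103 ≈ 101.702 mm.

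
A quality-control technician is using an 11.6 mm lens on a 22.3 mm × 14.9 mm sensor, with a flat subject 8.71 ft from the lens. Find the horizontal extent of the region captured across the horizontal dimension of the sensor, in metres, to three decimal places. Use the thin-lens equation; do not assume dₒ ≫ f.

5.081 m

dₒ: 8.71 ft × 304.8 mm/ft = 2654.81 mm.
Similar triangles through the lens centre give W/dₒ = w/dᵢ; with 1/f = 1/dₒ + 1/dᵢ this gives W = w·(dₒ − f)/f.
W = 22.3 mm × (2654.81 − 11.6) / 11.6 = 22.3 × 227.8628 ≈ 5081.339 mm = 5.08134 m.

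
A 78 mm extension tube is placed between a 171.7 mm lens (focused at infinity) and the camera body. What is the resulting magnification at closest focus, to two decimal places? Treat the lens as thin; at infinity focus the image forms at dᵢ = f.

The tube moves the image plane from f to f + e, so dᵢ = 171.7 + 78 = 249.7 mm. Focus is achieved when 1/f = 1/dₒ + 1/dᵢ, giving dₒ = 1/(1/f − 1/(f+e)).
Magnification m = dᵢ/dₒ = (f+e)·(1/f − 1/(f+e)) = e/f = 78/171.7 ≈ 0.4543.

0.45×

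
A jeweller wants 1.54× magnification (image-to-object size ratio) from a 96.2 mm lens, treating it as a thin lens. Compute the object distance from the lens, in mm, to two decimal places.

158.67 mm

With m = dᵢ/dₒ and 1/f = 1/dₒ + 1/dᵢ, substituting dᵢ = m·dₒ gives 1/f = (1 + 1/m)/dₒ, hence dₒ = f·(1 + 1/m).
dₒ = 96.2 × (1 + 1/1.54) = 96.2 × 1.64935 ≈ 158.668 mm.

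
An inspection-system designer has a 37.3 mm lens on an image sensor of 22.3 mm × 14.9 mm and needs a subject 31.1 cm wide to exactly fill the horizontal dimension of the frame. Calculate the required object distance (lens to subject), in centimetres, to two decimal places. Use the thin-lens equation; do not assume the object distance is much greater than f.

55.75 cm

W: 31.1 cm = 311 mm.
Magnification m = w/W = dᵢ/dₒ; combined with 1/f = 1/dₒ + 1/dᵢ this gives dₒ = f·(1 + W/w).
dₒ = 37.3 mm × (1 + 311/22.3) = 37.3 × 14.9462 ≈ 557.493 mm = 55.7493 cm.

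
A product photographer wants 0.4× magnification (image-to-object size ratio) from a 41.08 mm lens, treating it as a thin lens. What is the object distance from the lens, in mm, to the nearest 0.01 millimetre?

143.78 mm

With m = dᵢ/dₒ and 1/f = 1/dₒ + 1/dᵢ, substituting dᵢ = m·dₒ gives 1/f = (1 + 1/m)/dₒ, hence dₒ = f·(1 + 1/m).
dₒ = 41.08 × (1 + 1/0.4) = 41.08 × 3.50000 ≈ 143.780 mm.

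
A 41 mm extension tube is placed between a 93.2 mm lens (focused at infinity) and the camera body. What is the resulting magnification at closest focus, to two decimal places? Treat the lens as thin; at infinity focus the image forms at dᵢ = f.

The tube moves the image plane from f to f + e, so dᵢ = 93.2 + 41 = 134.2 mm. Focus is achieved when 1/f = 1/dₒ + 1/dᵢ, giving dₒ = 1/(1/f − 1/(f+e)).
Magnification m = dᵢ/dₒ = (f+e)·(1/f − 1/(f+e)) = e/f = 41/93.2 ≈ 0.4399.

0.44×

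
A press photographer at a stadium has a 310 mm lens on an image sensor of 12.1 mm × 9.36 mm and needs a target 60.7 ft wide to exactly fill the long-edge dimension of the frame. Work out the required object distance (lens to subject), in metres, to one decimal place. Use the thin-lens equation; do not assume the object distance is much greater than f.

W: 60.7 ft × 304.8 mm/ft = 18501.36 mm.
Magnification m = w/W = dᵢ/dₒ; combined with 1/f = 1/dₒ + 1/dᵢ this gives dₒ = f·(1 + W/w).
dₒ = 310 mm × (1 + 18501.4/12.1) = 310 × 1530.0380 ≈ 474311.770 mm = 474.312 m.

474.3 m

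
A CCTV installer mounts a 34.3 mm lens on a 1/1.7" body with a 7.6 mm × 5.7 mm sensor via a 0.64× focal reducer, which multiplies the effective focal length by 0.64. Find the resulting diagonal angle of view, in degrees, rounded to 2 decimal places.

Effective focal length f = 34.3 × 0.64 = 21.952 mm.
Sensor diagonal = √(7.6² + 5.7²) = √90.2500 ≈ 9.5000 mm.
α = 2·arctan(9.500 / (2 × 21.952)) = 2·arctan(0.21638) ≈ 24.4190°.

24.42°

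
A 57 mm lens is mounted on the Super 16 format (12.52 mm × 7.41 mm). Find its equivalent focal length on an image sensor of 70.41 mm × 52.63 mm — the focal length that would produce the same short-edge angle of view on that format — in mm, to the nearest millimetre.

405 mm

Equal angle of view means equal height/f ratio, so f₂ = f₁ · (height₂/height₁) = 57 × 52.63/7.41.
f₂ = 57 × 7.10256 ≈ 404.846 mm.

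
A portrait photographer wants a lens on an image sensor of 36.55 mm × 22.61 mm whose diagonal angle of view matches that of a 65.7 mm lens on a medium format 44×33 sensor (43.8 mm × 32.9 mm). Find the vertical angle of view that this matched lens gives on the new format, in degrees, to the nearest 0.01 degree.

Sensor diagonal = √(43.8² + 32.9²) = √3000.8500 ≈ 54.7800 mm.
Sensor diagonal = √(36.55² + 22.61²) = √1847.1146 ≈ 42.9781 mm.
Equal diagonal AOV ⇒ f₂ = f₁ · 42.9781/54.7800 = 65.7 × 0.78456 ≈ 51.5454 mm.
Vertical AOV on the new format = 2·arctan(22.61 / (2 × 51.5454)) = 2·arctan(0.21932) ≈ 24.7406°.

24.74°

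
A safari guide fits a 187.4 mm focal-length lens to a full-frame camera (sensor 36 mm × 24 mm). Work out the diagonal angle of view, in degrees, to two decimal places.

13.17°

Sensor diagonal = √(36² + 24²) = √1872.0000 ≈ 43.2666 mm.
Angle of view α = 2·arctan(d/2f) with d = 43.2666 mm and f = 187.4 mm.
d/2f = 0.11544; arctan(0.11544) ≈ 6.5850°, so α ≈ 13.1701°.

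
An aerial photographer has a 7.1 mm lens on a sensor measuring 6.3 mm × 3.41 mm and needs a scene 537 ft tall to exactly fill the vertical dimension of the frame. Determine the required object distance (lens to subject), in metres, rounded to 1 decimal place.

W: 537 ft × 304.8 mm/ft = 163677.59 mm.
Magnification m = h/W = dᵢ/dₒ; combined with 1/f = 1/dₒ + 1/dᵢ this gives dₒ = f·(1 + W/h).
dₒ = 7.1 mm × (1 + 163678/3.41) = 7.1 × 48000.2947 ≈ 340802.092 mm = 340.802 m.

340.8 m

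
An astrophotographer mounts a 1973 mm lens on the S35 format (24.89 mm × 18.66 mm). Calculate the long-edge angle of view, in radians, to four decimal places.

Angle of view α = 2·arctan(w/2f) with w = 24.89 mm and f = 1973 mm.
w/2f = 0.00631; arctan(0.00631) ≈ 0.0063 rad, so α ≈ 0.0126 rad.

0.0126 rad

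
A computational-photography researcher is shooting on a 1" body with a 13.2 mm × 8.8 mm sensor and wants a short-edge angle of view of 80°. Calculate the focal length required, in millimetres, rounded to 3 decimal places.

5.244 mm

From α = 2·arctan(h/2f) we get f = h / (2·tan(α/2)).
With h = 8.8 mm and α/2 = 40°, tan(α/2) ≈ 0.83910, so f ≈ 8.8 / 1.67820 ≈ 5.2437 mm.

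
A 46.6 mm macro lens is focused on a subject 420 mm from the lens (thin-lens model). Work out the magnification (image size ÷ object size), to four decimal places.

0.1248×

Thin lens: 1/f = 1/dₒ + 1/dᵢ → 1/dᵢ = 1/46.6 − 1/420 = 0.0190783 mm⁻¹, so dᵢ ≈ 52.4156 mm.
Magnification m = dᵢ/dₒ = 52.4156/420 ≈ 0.12480.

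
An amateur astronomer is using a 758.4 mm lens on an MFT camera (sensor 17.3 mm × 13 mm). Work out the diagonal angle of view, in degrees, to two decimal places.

1.63°

Sensor diagonal = √(17.3² + 13²) = √468.2900 ≈ 21.6400 mm.
Angle of view α = 2·arctan(d/2f) with d = 21.6400 mm and f = 758.4 mm.
d/2f = 0.01427; arctan(0.01427) ≈ 0.8174°, so α ≈ 1.6348°.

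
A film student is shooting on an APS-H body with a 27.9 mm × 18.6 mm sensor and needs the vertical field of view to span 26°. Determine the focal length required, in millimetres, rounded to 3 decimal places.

40.283 mm

From α = 2·arctan(h/2f) we get f = h / (2·tan(α/2)).
With h = 18.6 mm and α/2 = 13°, tan(α/2) ≈ 0.23087, so f ≈ 18.6 / 0.46174 ≈ 40.2827 mm.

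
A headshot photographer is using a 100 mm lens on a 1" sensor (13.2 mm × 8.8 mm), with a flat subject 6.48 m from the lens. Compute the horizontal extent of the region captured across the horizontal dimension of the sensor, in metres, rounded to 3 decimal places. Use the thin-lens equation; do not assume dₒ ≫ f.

0.842 m

dₒ: 6.48 m = 6480 mm.
Similar triangles through the lens centre give W/dₒ = w/dᵢ; with 1/f = 1/dₒ + 1/dᵢ this gives W = w·(dₒ − f)/f.
W = 13.2 mm × (6480 − 100) / 100 = 13.2 × 63.8000 ≈ 842.160 mm = 0.84216 m.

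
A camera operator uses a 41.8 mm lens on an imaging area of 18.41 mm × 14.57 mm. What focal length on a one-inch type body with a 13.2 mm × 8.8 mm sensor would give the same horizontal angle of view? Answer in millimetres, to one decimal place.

30.0 mm

Equal angle of view means equal width/f ratio, so f₂ = f₁ · (width₂/width₁) = 41.8 × 13.2/18.41.
f₂ = 41.8 × 0.71700 ≈ 29.971 mm.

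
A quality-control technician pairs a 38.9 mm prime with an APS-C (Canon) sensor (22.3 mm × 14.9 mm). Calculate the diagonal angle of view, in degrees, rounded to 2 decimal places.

Sensor diagonal = √(22.3² + 14.9²) = √719.3000 ≈ 26.8198 mm.
Angle of view α = 2·arctan(d/2f) with d = 26.8198 mm and f = 38.9 mm.
d/2f = 0.34473; arctan(0.34473) ≈ 19.0205°, so α ≈ 38.0409°.

38.04°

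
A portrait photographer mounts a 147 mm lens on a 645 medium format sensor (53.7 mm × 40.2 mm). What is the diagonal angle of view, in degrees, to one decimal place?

25.7°

Sensor diagonal = √(53.7² + 40.2²) = √4499.7300 ≈ 67.0800 mm.
Angle of view α = 2·arctan(d/2f) with d = 67.0800 mm and f = 147 mm.
d/2f = 0.22816; arctan(0.22816) ≈ 12.8528°, so α ≈ 25.7056°.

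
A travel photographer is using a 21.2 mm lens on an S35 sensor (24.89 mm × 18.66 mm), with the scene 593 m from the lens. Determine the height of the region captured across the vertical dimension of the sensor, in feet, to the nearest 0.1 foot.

1712.4 ft

dₒ: 593 m = 593000 mm.
Similar triangles through the lens centre give W/dₒ = h/dᵢ; with 1/f = 1/dₒ + 1/dᵢ this gives W = h·(dₒ − f)/f.
W = 18.66 mm × (593000 − 21.2) / 21.2 = 18.66 × 27970.6981 ≈ 521933.227 mm = 521933.227/304.8 ft = 1712.38 ft.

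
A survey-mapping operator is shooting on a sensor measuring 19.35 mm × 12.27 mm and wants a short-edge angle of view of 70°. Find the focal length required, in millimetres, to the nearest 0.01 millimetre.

8.76 mm

From α = 2·arctan(h/2f) we get f = h / (2·tan(α/2)).
With h = 12.27 mm and α/2 = 35°, tan(α/2) ≈ 0.70021, so f ≈ 12.27 / 1.40042 ≈ 8.7617 mm.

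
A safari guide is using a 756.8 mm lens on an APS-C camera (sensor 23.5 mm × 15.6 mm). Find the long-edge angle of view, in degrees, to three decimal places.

1.779°

Angle of view α = 2·arctan(w/2f) with w = 23.5 mm and f = 756.8 mm.
w/2f = 0.01553; arctan(0.01553) ≈ 0.8895°, so α ≈ 1.7790°.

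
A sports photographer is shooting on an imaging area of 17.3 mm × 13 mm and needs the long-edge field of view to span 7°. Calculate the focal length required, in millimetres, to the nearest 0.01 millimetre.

141.43 mm

From α = 2·arctan(w/2f) we get f = w / (2·tan(α/2)).
With w = 17.3 mm and α/2 = 3.5°, tan(α/2) ≈ 0.06116, so f ≈ 17.3 / 0.12233 ≈ 141.4262 mm.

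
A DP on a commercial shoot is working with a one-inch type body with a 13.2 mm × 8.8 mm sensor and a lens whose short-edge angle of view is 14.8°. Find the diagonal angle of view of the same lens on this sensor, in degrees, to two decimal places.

26.36°

From the short-edge AOV: f = 8.8 / (2·tan(7.4°)) = 8.8 / 0.25975 ≈ 33.8781 mm.
Sensor diagonal = √(13.2² + 8.8²) = √251.6800 ≈ 15.8644 mm.
Diagonal AOV = 2·arctan(15.8644 / (2 × 33.8781)) = 2·arctan(0.23414) ≈ 26.3557°.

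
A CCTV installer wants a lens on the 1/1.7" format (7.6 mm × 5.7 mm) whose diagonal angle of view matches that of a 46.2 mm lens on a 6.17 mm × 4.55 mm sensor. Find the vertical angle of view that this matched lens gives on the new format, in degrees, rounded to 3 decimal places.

Sensor diagonal = √(6.17² + 4.55²) = √58.7714 ≈ 7.6663 mm.
Sensor diagonal = √(7.6² + 5.7²) = √90.2500 ≈ 9.5000 mm.
Equal diagonal AOV ⇒ f₂ = f₁ · 9.5000/7.6663 = 46.2 × 1.23920 ≈ 57.2509 mm.
Vertical AOV on the new format = 2·arctan(5.7 / (2 × 57.2509)) = 2·arctan(0.04978) ≈ 5.6998°.

5.700°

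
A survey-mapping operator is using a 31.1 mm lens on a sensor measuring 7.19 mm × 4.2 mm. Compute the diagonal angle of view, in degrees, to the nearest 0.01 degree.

Sensor diagonal = √(7.19² + 4.2²) = √69.3361 ≈ 8.3268 mm.
Angle of view α = 2·arctan(d/2f) with d = 8.3268 mm and f = 31.1 mm.
d/2f = 0.13387; arctan(0.13387) ≈ 7.6250°, so α ≈ 15.2499°.

15.25°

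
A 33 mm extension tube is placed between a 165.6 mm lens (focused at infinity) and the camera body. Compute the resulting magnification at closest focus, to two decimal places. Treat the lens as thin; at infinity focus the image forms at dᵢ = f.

The tube moves the image plane from f to f + e, so dᵢ = 165.6 + 33 = 198.6 mm. Focus is achieved when 1/f = 1/dₒ + 1/dᵢ, giving dₒ = 1/(1/f − 1/(f+e)).
Magnification m = dᵢ/dₒ = (f+e)·(1/f − 1/(f+e)) = e/f = 33/165.6 ≈ 0.1993.

0.20×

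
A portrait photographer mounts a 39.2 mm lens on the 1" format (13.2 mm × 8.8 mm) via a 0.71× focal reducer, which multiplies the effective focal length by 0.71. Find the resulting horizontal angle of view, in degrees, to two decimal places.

Effective focal length f = 39.2 × 0.71 = 27.832 mm.
α = 2·arctan(13.2 / (2 × 27.832)) = 2·arctan(0.23714) ≈ 26.6811°.

26.68°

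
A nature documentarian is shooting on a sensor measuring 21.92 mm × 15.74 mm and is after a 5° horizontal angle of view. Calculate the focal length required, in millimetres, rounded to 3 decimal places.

From α = 2·arctan(w/2f) we get f = w / (2·tan(α/2)).
With w = 21.92 mm and α/2 = 2.5°, tan(α/2) ≈ 0.04366, so f ≈ 21.92 / 0.08732 ≈ 251.0253 mm.

251.025 mm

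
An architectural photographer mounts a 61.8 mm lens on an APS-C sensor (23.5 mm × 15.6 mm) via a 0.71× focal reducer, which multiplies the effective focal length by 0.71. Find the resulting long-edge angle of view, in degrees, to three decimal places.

29.983°

Effective focal length f = 61.8 × 0.71 = 43.878 mm.
α = 2·arctan(23.5 / (2 × 43.878)) = 2·arctan(0.26779) ≈ 29.9828°.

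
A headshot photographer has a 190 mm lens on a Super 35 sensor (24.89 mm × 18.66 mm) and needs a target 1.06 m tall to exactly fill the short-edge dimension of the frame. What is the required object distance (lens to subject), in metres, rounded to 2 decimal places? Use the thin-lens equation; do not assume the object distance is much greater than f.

10.98 m

W: 1.06 m = 1060 mm.
Magnification m = h/W = dᵢ/dₒ; combined with 1/f = 1/dₒ + 1/dᵢ this gives dₒ = f·(1 + W/h).
dₒ = 190 mm × (1 + 1060/18.66) = 190 × 57.8060 ≈ 10983.140 mm = 10.9831 m.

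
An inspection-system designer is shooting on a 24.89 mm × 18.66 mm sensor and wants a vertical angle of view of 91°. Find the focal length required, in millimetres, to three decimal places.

From α = 2·arctan(h/2f) we get f = h / (2·tan(α/2)).
With h = 18.66 mm and α/2 = 45.5°, tan(α/2) ≈ 1.01761, so f ≈ 18.66 / 2.03521 ≈ 9.1686 mm.

9.169 mm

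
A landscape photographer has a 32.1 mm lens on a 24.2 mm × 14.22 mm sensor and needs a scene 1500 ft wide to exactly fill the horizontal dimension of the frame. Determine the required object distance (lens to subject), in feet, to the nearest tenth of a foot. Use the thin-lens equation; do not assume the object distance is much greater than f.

W: 1500 ft × 304.8 mm/ft = 457199.99 mm.
Magnification m = w/W = dᵢ/dₒ; combined with 1/f = 1/dₒ + 1/dᵢ this gives dₒ = f·(1 + W/w).
dₒ = 32.1 mm × (1 + 457200/24.2) = 32.1 × 18893.5614 ≈ 606483.320 mm = 606483.320/304.8 ft = 1989.77 ft.

1989.8 ft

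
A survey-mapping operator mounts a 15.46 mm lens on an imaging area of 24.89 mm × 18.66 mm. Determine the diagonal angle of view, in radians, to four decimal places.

Sensor diagonal = √(24.89² + 18.66²) = √967.7077 ≈ 31.1080 mm.
Angle of view α = 2·arctan(d/2f) with d = 31.1080 mm and f = 15.46 mm.
d/2f = 1.00608; arctan(1.00608) ≈ 0.7884 rad, so α ≈ 1.5769 rad.

1.5769 rad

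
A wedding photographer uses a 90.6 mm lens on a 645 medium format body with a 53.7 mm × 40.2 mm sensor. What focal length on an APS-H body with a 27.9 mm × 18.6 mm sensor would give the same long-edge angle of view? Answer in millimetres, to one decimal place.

Equal angle of view means equal width/f ratio, so f₂ = f₁ · (width₂/width₁) = 90.6 × 27.9/53.7.
f₂ = 90.6 × 0.51955 ≈ 47.072 mm.

47.1 mm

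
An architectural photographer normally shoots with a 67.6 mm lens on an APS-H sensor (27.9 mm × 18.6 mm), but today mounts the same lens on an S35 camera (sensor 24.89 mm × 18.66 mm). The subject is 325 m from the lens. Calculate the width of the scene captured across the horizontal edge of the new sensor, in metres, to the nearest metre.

120 m

The focal length stays 67.6 mm; the relevant sensor dimension is now w = 24.89 mm. Object distance dₒ = 325 m = 325000 mm.
Thin-lens field width W = w·(dₒ − f)/f = 24.89 × (325000 − 67.6)/67.6 ≈ 119638.572 mm = 119.639 m.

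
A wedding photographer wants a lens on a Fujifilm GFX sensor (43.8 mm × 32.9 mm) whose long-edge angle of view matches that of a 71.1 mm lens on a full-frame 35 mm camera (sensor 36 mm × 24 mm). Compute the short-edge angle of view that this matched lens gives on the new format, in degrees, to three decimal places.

Equal long-edge AOV ⇒ f₂ = f₁ · 43.8/36 = 71.1 × 1.21667 ≈ 86.5050 mm.
Short-edge AOV on the new format = 2·arctan(32.9 / (2 × 86.5050)) = 2·arctan(0.19016) ≈ 21.5339°.

21.534°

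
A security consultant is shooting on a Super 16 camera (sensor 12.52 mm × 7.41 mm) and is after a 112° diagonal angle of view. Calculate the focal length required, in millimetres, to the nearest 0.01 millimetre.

Sensor diagonal = √(12.52² + 7.41²) = √211.6585 ≈ 14.5485 mm.
From α = 2·arctan(d/2f) we get f = d / (2·tan(α/2)).
With d = 14.5485 mm and α/2 = 56°, tan(α/2) ≈ 1.48256, so f ≈ 14.5485 / 2.96512 ≈ 4.9065 mm.

4.91 mm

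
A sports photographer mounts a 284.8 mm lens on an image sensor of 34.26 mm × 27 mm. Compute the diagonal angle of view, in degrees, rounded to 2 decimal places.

8.76°

Sensor diagonal = √(34.26² + 27²) = √1902.7476 ≈ 43.6205 mm.
Angle of view α = 2·arctan(d/2f) with d = 43.6205 mm and f = 284.8 mm.
d/2f = 0.07658; arctan(0.07658) ≈ 4.3792°, so α ≈ 8.7584°.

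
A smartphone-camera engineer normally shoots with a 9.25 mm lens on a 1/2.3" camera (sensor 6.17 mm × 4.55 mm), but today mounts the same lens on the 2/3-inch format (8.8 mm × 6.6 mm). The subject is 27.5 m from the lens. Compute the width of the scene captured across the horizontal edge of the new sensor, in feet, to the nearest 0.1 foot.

The focal length stays 9.25 mm; the relevant sensor dimension is now w = 8.8 mm. Object distance dₒ = 27.5 m = 27500 mm.
Thin-lens field width W = w·(dₒ − f)/f = 8.8 × (27500 − 9.25)/9.25 ≈ 26153.362 mm = 26153.362/304.8 ft = 85.805 ft.

85.8 ft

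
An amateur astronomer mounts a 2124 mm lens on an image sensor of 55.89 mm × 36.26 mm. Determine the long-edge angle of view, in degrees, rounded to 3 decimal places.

Angle of view α = 2·arctan(w/2f) with w = 55.89 mm and f = 2124 mm.
w/2f = 0.01316; arctan(0.01316) ≈ 0.7538°, so α ≈ 1.5076°.

1.508°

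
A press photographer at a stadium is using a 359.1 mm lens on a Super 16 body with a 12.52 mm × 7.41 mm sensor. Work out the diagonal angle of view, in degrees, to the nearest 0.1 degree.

Sensor diagonal = √(12.52² + 7.41²) = √211.6585 ≈ 14.5485 mm.
Angle of view α = 2·arctan(d/2f) with d = 14.5485 mm and f = 359.1 mm.
d/2f = 0.02026; arctan(0.02026) ≈ 1.1605°, so α ≈ 2.3209°.

2.3°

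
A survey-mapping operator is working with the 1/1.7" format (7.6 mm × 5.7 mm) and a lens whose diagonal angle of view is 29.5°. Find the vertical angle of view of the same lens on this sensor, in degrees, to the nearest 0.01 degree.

17.95°

Sensor diagonal = √(7.6² + 5.7²) = √90.2500 ≈ 9.5000 mm.
From the diagonal AOV: f = 9.5000 / (2·tan(14.75°)) = 9.5000 / 0.52656 ≈ 18.0418 mm.
Vertical AOV = 2·arctan(5.7 / (2 × 18.0418)) = 2·arctan(0.15797) ≈ 17.9533°.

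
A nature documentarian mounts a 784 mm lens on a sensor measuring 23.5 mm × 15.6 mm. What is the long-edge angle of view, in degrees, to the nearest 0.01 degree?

Angle of view α = 2·arctan(w/2f) with w = 23.5 mm and f = 784 mm.
w/2f = 0.01499; arctan(0.01499) ≈ 0.8586°, so α ≈ 1.7173°.

1.72°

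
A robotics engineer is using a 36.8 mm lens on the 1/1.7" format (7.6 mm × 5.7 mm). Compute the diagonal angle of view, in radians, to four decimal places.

Sensor diagonal = √(7.6² + 5.7²) = √90.2500 ≈ 9.5000 mm.
Angle of view α = 2·arctan(d/2f) with d = 9.5000 mm and f = 36.8 mm.
d/2f = 0.12908; arctan(0.12908) ≈ 0.1284 rad, so α ≈ 0.2567 rad.

0.2567 rad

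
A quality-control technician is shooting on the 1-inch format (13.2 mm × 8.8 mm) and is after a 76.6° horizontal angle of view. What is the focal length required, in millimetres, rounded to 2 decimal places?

From α = 2·arctan(w/2f) we get f = w / (2·tan(α/2)).
With w = 13.2 mm and α/2 = 38.3°, tan(α/2) ≈ 0.78975, so f ≈ 13.2 / 1.57950 ≈ 8.3570 mm.

8.36 mm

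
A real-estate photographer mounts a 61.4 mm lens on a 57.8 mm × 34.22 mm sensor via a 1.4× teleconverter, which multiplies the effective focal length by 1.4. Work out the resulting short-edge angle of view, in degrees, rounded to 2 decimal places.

Effective focal length f = 61.4 × 1.4 = 85.96 mm.
α = 2·arctan(34.22 / (2 × 85.96)) = 2·arctan(0.19905) ≈ 22.5147°.

22.51°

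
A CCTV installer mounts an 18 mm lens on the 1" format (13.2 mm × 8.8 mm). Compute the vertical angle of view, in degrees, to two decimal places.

27.47°

Angle of view α = 2·arctan(h/2f) with h = 8.8 mm and f = 18 mm.
h/2f = 0.24444; arctan(0.24444) ≈ 13.7363°, so α ≈ 27.4725°.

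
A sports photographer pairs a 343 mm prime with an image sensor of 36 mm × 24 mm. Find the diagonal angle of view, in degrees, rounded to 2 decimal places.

Sensor diagonal = √(36² + 24²) = √1872.0000 ≈ 43.2666 mm.
Angle of view α = 2·arctan(d/2f) with d = 43.2666 mm and f = 343 mm.
d/2f = 0.06307; arctan(0.06307) ≈ 3.6089°, so α ≈ 7.2178°.

7.22°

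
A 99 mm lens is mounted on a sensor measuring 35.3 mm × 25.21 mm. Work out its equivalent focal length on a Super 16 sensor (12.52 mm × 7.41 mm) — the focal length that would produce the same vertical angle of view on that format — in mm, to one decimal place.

29.1 mm

Equal angle of view means equal height/f ratio, so f₂ = f₁ · (height₂/height₁) = 99 × 7.41/25.21.
f₂ = 99 × 0.29393 ≈ 29.099 mm.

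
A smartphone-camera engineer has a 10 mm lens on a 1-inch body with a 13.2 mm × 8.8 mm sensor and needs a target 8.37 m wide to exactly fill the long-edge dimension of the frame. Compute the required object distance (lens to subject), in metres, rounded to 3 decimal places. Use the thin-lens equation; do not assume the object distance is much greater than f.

6.351 m

W: 8.37 m = 8370 mm.
Magnification m = w/W = dᵢ/dₒ; combined with 1/f = 1/dₒ + 1/dᵢ this gives dₒ = f·(1 + W/w).
dₒ = 10 mm × (1 + 8370/13.2) = 10 × 635.0909 ≈ 6350.909 mm = 6.35091 m.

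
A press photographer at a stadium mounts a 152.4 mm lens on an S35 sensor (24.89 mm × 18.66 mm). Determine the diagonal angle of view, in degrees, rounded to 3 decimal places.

Sensor diagonal = √(24.89² + 18.66²) = √967.7077 ≈ 31.1080 mm.
Angle of view α = 2·arctan(d/2f) with d = 31.1080 mm and f = 152.4 mm.
d/2f = 0.10206; arctan(0.10206) ≈ 5.8275°, so α ≈ 11.6549°.

11.655°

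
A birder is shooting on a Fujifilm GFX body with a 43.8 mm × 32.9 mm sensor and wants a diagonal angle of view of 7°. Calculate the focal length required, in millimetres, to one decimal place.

Sensor diagonal = √(43.8² + 32.9²) = √3000.8500 ≈ 54.7800 mm.
From α = 2·arctan(d/2f) we get f = d / (2·tan(α/2)).
With d = 54.7800 mm and α/2 = 3.5°, tan(α/2) ≈ 0.06116, so f ≈ 54.7800 / 0.12233 ≈ 447.8227 mm.

447.8 mm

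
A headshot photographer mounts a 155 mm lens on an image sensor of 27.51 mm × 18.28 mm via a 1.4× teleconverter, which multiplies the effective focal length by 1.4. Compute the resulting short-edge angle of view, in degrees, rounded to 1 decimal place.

Effective focal length f = 155 × 1.4 = 217 mm.
α = 2·arctan(18.28 / (2 × 217)) = 2·arctan(0.04212) ≈ 4.8237°.

4.8°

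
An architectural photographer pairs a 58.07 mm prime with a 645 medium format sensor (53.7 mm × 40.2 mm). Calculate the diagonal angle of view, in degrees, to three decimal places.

Sensor diagonal = √(53.7² + 40.2²) = √4499.7300 ≈ 67.0800 mm.
Angle of view α = 2·arctan(d/2f) with d = 67.0800 mm and f = 58.07 mm.
d/2f = 0.57758; arctan(0.57758) ≈ 30.0098°, so α ≈ 60.0197°.

60.020°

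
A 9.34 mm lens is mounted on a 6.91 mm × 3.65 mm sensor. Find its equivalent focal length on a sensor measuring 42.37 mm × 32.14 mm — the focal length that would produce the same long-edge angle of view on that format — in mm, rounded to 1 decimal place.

57.3 mm

Equal angle of view means equal width/f ratio, so f₂ = f₁ · (width₂/width₁) = 9.34 × 42.37/6.91.
f₂ = 9.34 × 6.13169 ≈ 57.270 mm.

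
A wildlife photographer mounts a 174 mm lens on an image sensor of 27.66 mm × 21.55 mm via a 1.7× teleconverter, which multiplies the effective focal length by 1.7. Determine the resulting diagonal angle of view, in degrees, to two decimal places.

6.78°

Effective focal length f = 174 × 1.7 = 295.8 mm.
Sensor diagonal = √(27.66² + 21.55²) = √1229.4781 ≈ 35.0639 mm.
α = 2·arctan(35.064 / (2 × 295.8)) = 2·arctan(0.05927) ≈ 6.7839°.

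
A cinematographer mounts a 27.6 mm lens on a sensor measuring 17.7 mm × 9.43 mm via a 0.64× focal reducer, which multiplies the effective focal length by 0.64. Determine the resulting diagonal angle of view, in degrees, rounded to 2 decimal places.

Effective focal length f = 27.6 × 0.64 = 17.664 mm.
Sensor diagonal = √(17.7² + 9.43²) = √402.2149 ≈ 20.0553 mm.
α = 2·arctan(20.055 / (2 × 17.664)) = 2·arctan(0.56769) ≈ 59.1662°.

59.17°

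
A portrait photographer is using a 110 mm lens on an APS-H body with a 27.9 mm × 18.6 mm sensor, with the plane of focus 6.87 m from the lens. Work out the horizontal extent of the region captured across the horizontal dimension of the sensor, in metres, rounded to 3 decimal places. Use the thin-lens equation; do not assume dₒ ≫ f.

1.715 m

dₒ: 6.87 m = 6870 mm.
Similar triangles through the lens centre give W/dₒ = w/dᵢ; with 1/f = 1/dₒ + 1/dᵢ this gives W = w·(dₒ − f)/f.
W = 27.9 mm × (6870 − 110) / 110 = 27.9 × 61.4545 ≈ 1714.582 mm = 1.71458 m.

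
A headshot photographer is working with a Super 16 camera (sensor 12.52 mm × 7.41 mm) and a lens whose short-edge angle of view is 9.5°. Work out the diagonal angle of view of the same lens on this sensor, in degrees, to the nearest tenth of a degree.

From the short-edge AOV: f = 7.41 / (2·tan(4.75°)) = 7.41 / 0.16619 ≈ 44.5883 mm.
Sensor diagonal = √(12.52² + 7.41²) = √211.6585 ≈ 14.5485 mm.
Diagonal AOV = 2·arctan(14.5485 / (2 × 44.5883)) = 2·arctan(0.16314) ≈ 18.5315°.

18.5°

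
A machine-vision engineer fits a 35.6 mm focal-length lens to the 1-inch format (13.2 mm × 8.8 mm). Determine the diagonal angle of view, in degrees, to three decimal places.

Sensor diagonal = √(13.2² + 8.8²) = √251.6800 ≈ 15.8644 mm.
Angle of view α = 2·arctan(d/2f) with d = 15.8644 mm and f = 35.6 mm.
d/2f = 0.22281; arctan(0.22281) ≈ 12.5612°, so α ≈ 25.1223°.

25.122°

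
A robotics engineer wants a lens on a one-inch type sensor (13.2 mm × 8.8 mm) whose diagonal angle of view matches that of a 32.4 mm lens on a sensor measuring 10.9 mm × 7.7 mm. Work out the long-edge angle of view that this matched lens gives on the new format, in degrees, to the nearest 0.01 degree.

19.45°

Sensor diagonal = √(10.9² + 7.7²) = √178.1000 ≈ 13.3454 mm.
Sensor diagonal = √(13.2² + 8.8²) = √251.6800 ≈ 15.8644 mm.
Equal diagonal AOV ⇒ f₂ = f₁ · 15.8644/13.3454 = 32.4 × 1.18876 ≈ 38.5157 mm.
Long-edge AOV on the new format = 2·arctan(13.2 / (2 × 38.5157)) = 2·arctan(0.17136) ≈ 19.4474°.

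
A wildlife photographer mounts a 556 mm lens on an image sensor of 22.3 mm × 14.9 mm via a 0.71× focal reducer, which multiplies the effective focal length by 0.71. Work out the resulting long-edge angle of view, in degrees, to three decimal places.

3.236°

Effective focal length f = 556 × 0.71 = 394.76 mm.
α = 2·arctan(22.3 / (2 × 394.76)) = 2·arctan(0.02825) ≈ 3.2358°.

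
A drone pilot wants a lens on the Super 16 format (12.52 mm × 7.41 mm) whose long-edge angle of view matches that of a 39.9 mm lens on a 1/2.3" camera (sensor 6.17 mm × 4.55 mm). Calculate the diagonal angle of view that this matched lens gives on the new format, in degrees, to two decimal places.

10.27°

Equal long-edge AOV ⇒ f₂ = f₁ · 12.52/6.17 = 39.9 × 2.02917 ≈ 80.9640 mm.
Sensor diagonal = √(12.52² + 7.41²) = √211.6585 ≈ 14.5485 mm.
Diagonal AOV on the new format = 2·arctan(14.5485 / (2 × 80.9640)) = 2·arctan(0.08985) ≈ 10.2680°.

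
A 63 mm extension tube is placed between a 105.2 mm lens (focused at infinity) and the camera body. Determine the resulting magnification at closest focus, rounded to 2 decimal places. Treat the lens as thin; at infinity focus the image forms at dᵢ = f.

The tube moves the image plane from f to f + e, so dᵢ = 105.2 + 63 = 168.2 mm. Focus is achieved when 1/f = 1/dₒ + 1/dᵢ, giving dₒ = 1/(1/f − 1/(f+e)).
Magnification m = dᵢ/dₒ = (f+e)·(1/f − 1/(f+e)) = e/f = 63/105.2 ≈ 0.5989.

0.60×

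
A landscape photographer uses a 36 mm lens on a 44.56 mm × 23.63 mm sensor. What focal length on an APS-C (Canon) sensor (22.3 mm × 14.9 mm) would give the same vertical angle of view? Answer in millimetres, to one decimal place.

Equal angle of view means equal height/f ratio, so f₂ = f₁ · (height₂/height₁) = 36 × 14.9/23.63.
f₂ = 36 × 0.63055 ≈ 22.700 mm.

22.7 mm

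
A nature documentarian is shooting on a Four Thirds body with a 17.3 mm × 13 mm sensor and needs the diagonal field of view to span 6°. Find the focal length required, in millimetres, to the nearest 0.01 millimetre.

206.46 mm

Sensor diagonal = √(17.3² + 13²) = √468.2900 ≈ 21.6400 mm.
From α = 2·arctan(d/2f) we get f = d / (2·tan(α/2)).
With d = 21.6400 mm and α/2 = 3°, tan(α/2) ≈ 0.05241, so f ≈ 21.6400 / 0.10482 ≈ 206.4580 mm.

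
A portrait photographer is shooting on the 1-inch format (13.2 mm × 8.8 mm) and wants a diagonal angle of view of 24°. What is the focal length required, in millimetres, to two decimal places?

37.32 mm

Sensor diagonal = √(13.2² + 8.8²) = √251.6800 ≈ 15.8644 mm.
From α = 2·arctan(d/2f) we get f = d / (2·tan(α/2)).
With d = 15.8644 mm and α/2 = 12°, tan(α/2) ≈ 0.21256, so f ≈ 15.8644 / 0.42511 ≈ 37.3181 mm.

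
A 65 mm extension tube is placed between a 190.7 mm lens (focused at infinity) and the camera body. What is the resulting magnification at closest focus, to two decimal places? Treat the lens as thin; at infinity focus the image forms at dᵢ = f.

0.34×

The tube moves the image plane from f to f + e, so dᵢ = 190.7 + 65 = 255.7 mm. Focus is achieved when 1/f = 1/dₒ + 1/dᵢ, giving dₒ = 1/(1/f − 1/(f+e)).
Magnification m = dᵢ/dₒ = (f+e)·(1/f − 1/(f+e)) = e/f = 65/190.7 ≈ 0.3408.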